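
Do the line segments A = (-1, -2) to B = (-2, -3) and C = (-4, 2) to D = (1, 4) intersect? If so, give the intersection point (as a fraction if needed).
No (intersection of containing lines falls outside at least one segment)

Parametrize and solve: t = -26/3, s = 7/3. At least one of these is outside [0, 1], so the segments do not intersect.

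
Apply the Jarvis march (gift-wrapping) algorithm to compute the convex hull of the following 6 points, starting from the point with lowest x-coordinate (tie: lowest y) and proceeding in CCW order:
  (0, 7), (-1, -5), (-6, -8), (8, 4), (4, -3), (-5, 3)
Hull (CCW) = [(-6, -8), (4, -3), (8, 4), (0, 7), (-5, 3)]

Jarvis march: at each step, from the current hull vertex p, select the next vertex q as the point such that every other point lies strictly to the left of (or on) the directed line p → q. (Equivalently: for every other point r, the cross product (q − p) × (r − p) ≥ 0.)
Starting point (lowest x, tie lowest y): (-6, -8). Wrap until returning to start. Resulting hull: (-6, -8), (4, -3), (8, 4), (0, 7), (-5, 3).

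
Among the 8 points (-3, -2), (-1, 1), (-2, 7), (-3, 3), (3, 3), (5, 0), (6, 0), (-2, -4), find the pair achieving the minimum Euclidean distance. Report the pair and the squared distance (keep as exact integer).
Pair = ((5, 0), (6, 0)); squared distance = 1

Compute all C(8, 2) = 28 pairwise squared distances (x_i − x_j)² + (y_i − y_j)². The minimum is 1, attained by the pair ((5, 0), (6, 0)).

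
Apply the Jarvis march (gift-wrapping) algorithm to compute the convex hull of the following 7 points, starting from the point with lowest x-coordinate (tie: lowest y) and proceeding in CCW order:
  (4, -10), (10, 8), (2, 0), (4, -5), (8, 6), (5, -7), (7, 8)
Hull (CCW) = [(2, 0), (4, -10), (10, 8), (7, 8)]

Jarvis march: at each step, from the current hull vertex p, select the next vertex q as the point such that every other point lies strictly to the left of (or on) the directed line p → q. (Equivalently: for every other point r, the cross product (q − p) × (r − p) ≥ 0.)
Starting point (lowest x, tie lowest y): (2, 0). Wrap until returning to start. Resulting hull: (2, 0), (4, -10), (10, 8), (7, 8).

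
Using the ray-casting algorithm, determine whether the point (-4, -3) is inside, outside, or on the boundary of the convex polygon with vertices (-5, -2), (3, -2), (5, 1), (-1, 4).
The point (-4, -3) lies strictly outside the polygon

Cast a horizontal ray to the right from the query point and count how many polygon edges it crosses (each edge strictly once or zero times, handled with the usual half-open convention). 
Parity of crossings → even ⇒ outside.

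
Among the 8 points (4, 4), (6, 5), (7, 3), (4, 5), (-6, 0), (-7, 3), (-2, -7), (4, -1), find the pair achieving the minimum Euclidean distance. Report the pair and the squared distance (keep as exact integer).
Pair = ((4, 4), (4, 5)); squared distance = 1

Compute all C(8, 2) = 28 pairwise squared distances (x_i − x_j)² + (y_i − y_j)². The minimum is 1, attained by the pair ((4, 4), (4, 5)).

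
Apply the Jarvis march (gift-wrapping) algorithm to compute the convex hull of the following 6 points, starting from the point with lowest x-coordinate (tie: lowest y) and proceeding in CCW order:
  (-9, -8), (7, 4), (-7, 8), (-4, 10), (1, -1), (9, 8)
Hull (CCW) = [(-9, -8), (1, -1), (7, 4), (9, 8), (-4, 10), (-7, 8)]

Jarvis march: at each step, from the current hull vertex p, select the next vertex q as the point such that every other point lies strictly to the left of (or on) the directed line p → q. (Equivalently: for every other point r, the cross product (q − p) × (r − p) ≥ 0.)
Starting point (lowest x, tie lowest y): (-9, -8). Wrap until returning to start. Resulting hull: (-9, -8), (1, -1), (7, 4), (9, 8), (-4, 10), (-7, 8).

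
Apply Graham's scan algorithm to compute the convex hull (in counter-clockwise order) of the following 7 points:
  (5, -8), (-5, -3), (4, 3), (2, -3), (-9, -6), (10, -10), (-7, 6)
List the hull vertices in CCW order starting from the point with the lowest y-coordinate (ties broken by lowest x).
Hull (CCW) = [(10, -10), (4, 3), (-7, 6), (-9, -6)]

Graham scan procedure:
  1. Find the pivot p₀ = point with lowest y (tie → lowest x): (10, -10).
  2. Sort the remaining points by polar angle around p₀.
  3. Walk through sorted points, maintaining a stack; pop the top while the last three entries make a non-left turn (cross product ≤ 0).
  4. Final stack is the convex hull in CCW order: (10, -10), (4, 3), (-7, 6), (-9, -6).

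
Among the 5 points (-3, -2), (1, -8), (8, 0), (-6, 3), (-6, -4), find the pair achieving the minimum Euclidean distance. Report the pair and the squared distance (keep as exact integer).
Pair = ((-3, -2), (-6, -4)); squared distance = 13

Compute all C(5, 2) = 10 pairwise squared distances (x_i − x_j)² + (y_i − y_j)². The minimum is 13, attained by the pair ((-3, -2), (-6, -4)).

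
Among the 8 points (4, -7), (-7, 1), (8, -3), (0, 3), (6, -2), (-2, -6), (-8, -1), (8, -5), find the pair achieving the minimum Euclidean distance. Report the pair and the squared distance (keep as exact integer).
Pair = ((8, -3), (8, -5)); squared distance = 4

Compute all C(8, 2) = 28 pairwise squared distances (x_i − x_j)² + (y_i − y_j)². The minimum is 4, attained by the pair ((8, -3), (8, -5)).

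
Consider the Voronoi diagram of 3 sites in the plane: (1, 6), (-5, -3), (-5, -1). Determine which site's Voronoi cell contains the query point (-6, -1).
Nearest site = (-5, -1)

The Voronoi cell of site s contains exactly those query points closer to s than to any other site. Compute squared distances from q = (-6, -1) to each site:
  (-5 − -6)² + (-1 − -1)² = 1
  (-5 − -6)² + (-3 − -1)² = 5
  (1 − -6)² + (6 − -1)² = 98
Minimum is attained by (-5, -1), so q lies in its Voronoi cell.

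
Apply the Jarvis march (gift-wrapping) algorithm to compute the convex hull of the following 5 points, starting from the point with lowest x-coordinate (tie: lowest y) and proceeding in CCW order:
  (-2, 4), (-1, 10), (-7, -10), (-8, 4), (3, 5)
Hull (CCW) = [(-8, 4), (-7, -10), (3, 5), (-1, 10)]

Jarvis march: at each step, from the current hull vertex p, select the next vertex q as the point such that every other point lies strictly to the left of (or on) the directed line p → q. (Equivalently: for every other point r, the cross product (q − p) × (r − p) ≥ 0.)
Starting point (lowest x, tie lowest y): (-8, 4). Wrap until returning to start. Resulting hull: (-8, 4), (-7, -10), (3, 5), (-1, 10).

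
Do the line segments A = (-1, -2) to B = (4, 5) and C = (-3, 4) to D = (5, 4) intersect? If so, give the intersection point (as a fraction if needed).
Yes; intersection at (23/7, 4) (t = 6/7 on AB, s = 11/14 on CD)

Parametrize AB as A + t(B − A) = (-1 + 5 t, -2 + 7 t) and CD as C + s(D − C) = (-3 + 8 s, 4 + 0 s). Solve the linear system for (t, s). Determinant = 56 ≠ 0, so a unique intersection of the containing lines exists. Solution: t = 6/7, s = 11/14 — both in [0, 1], so the segments cross. Intersection point: (23/7, 4).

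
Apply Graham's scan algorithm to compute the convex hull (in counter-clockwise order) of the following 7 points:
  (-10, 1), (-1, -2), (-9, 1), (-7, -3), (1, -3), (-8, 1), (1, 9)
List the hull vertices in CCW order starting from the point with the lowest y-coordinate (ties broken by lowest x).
Hull (CCW) = [(-7, -3), (1, -3), (1, 9), (-10, 1)]

Graham scan procedure:
  1. Find the pivot p₀ = point with lowest y (tie → lowest x): (-7, -3).
  2. Sort the remaining points by polar angle around p₀.
  3. Walk through sorted points, maintaining a stack; pop the top while the last three entries make a non-left turn (cross product ≤ 0).
  4. Final stack is the convex hull in CCW order: (-7, -3), (1, -3), (1, 9), (-10, 1).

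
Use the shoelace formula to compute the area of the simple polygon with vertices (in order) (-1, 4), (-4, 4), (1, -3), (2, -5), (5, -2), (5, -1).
Area = 33

Shoelace formula: Area = (1/2) |Σ_i (x_i · y_{i+1} − x_{i+1} · y_i)| (indices mod n). Compute each cross term:
  (-1)(4) − (-4)(4) = 12
  (-4)(-3) − (1)(4) = 8
  (1)(-5) − (2)(-3) = 1
  (2)(-2) − (5)(-5) = 21
  (5)(-1) − (5)(-2) = 5
  (5)(4) − (-1)(-1) = 19
Sum = 66, so (signed) Area = 66/2 = 33, |Area| = 33.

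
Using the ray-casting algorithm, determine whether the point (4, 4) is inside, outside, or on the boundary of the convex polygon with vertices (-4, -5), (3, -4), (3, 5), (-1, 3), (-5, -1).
The point (4, 4) lies strictly outside the polygon

Cast a horizontal ray to the right from the query point and count how many polygon edges it crosses (each edge strictly once or zero times, handled with the usual half-open convention). 
Parity of crossings → even ⇒ outside.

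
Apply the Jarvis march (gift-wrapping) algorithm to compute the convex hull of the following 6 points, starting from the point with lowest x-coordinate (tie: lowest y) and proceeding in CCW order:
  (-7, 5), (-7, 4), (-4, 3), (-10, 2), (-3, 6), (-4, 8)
Hull (CCW) = [(-10, 2), (-4, 3), (-3, 6), (-4, 8)]

Jarvis march: at each step, from the current hull vertex p, select the next vertex q as the point such that every other point lies strictly to the left of (or on) the directed line p → q. (Equivalently: for every other point r, the cross product (q − p) × (r − p) ≥ 0.)
Starting point (lowest x, tie lowest y): (-10, 2). Wrap until returning to start. Resulting hull: (-10, 2), (-4, 3), (-3, 6), (-4, 8).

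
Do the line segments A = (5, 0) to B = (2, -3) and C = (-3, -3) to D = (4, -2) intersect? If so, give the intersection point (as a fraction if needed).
Yes; intersection at (17/6, -13/6) (t = 13/18 on AB, s = 5/6 on CD)

Parametrize AB as A + t(B − A) = (5 + -3 t, 0 + -3 t) and CD as C + s(D − C) = (-3 + 7 s, -3 + 1 s). Solve the linear system for (t, s). Determinant = -18 ≠ 0, so a unique intersection of the containing lines exists. Solution: t = 13/18, s = 5/6 — both in [0, 1], so the segments cross. Intersection point: (17/6, -13/6).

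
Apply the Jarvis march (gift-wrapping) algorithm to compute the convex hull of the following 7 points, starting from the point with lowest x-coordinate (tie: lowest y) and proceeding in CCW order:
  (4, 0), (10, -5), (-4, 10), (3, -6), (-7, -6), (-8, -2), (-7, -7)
Hull (CCW) = [(-8, -2), (-7, -7), (3, -6), (10, -5), (-4, 10)]

Jarvis march: at each step, from the current hull vertex p, select the next vertex q as the point such that every other point lies strictly to the left of (or on) the directed line p → q. (Equivalently: for every other point r, the cross product (q − p) × (r − p) ≥ 0.)
Starting point (lowest x, tie lowest y): (-8, -2). Wrap until returning to start. Resulting hull: (-8, -2), (-7, -7), (3, -6), (10, -5), (-4, 10).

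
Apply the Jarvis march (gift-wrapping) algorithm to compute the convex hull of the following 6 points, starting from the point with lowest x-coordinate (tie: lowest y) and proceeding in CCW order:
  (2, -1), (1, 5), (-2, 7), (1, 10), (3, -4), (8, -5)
Hull (CCW) = [(-2, 7), (3, -4), (8, -5), (1, 10)]

Jarvis march: at each step, from the current hull vertex p, select the next vertex q as the point such that every other point lies strictly to the left of (or on) the directed line p → q. (Equivalently: for every other point r, the cross product (q − p) × (r − p) ≥ 0.)
Starting point (lowest x, tie lowest y): (-2, 7). Wrap until returning to start. Resulting hull: (-2, 7), (3, -4), (8, -5), (1, 10).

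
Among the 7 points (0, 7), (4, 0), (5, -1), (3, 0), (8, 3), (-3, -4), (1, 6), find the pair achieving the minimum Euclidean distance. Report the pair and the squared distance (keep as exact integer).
Pair = ((4, 0), (3, 0)); squared distance = 1

Compute all C(7, 2) = 21 pairwise squared distances (x_i − x_j)² + (y_i − y_j)². The minimum is 1, attained by the pair ((4, 0), (3, 0)).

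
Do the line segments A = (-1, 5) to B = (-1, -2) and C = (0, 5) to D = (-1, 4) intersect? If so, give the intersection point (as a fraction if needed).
Yes; intersection at (-1, 4) (t = 1/7 on AB, s = 1 on CD)

Parametrize AB as A + t(B − A) = (-1 + 0 t, 5 + -7 t) and CD as C + s(D − C) = (0 + -1 s, 5 + -1 s). Solve the linear system for (t, s). Determinant = 7 ≠ 0, so a unique intersection of the containing lines exists. Solution: t = 1/7, s = 1 — both in [0, 1], so the segments cross. Intersection point: (-1, 4).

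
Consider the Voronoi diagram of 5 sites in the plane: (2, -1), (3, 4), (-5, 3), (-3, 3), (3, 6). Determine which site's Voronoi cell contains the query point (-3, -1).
Nearest site = (-3, 3)

The Voronoi cell of site s contains exactly those query points closer to s than to any other site. Compute squared distances from q = (-3, -1) to each site:
  (-3 − -3)² + (3 − -1)² = 16
  (-5 − -3)² + (3 − -1)² = 20
  (2 − -3)² + (-1 − -1)² = 25
  (3 − -3)² + (4 − -1)² = 61
  (3 − -3)² + (6 − -1)² = 85
Minimum is attained by (-3, 3), so q lies in its Voronoi cell.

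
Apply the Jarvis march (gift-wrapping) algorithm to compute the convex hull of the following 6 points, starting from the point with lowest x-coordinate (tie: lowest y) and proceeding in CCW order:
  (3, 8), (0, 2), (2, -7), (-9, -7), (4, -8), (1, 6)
Hull (CCW) = [(-9, -7), (4, -8), (3, 8), (1, 6)]

Jarvis march: at each step, from the current hull vertex p, select the next vertex q as the point such that every other point lies strictly to the left of (or on) the directed line p → q. (Equivalently: for every other point r, the cross product (q − p) × (r − p) ≥ 0.)
Starting point (lowest x, tie lowest y): (-9, -7). Wrap until returning to start. Resulting hull: (-9, -7), (4, -8), (3, 8), (1, 6).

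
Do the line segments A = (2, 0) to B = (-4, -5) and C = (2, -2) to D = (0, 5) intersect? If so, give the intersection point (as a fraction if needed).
Yes; intersection at (20/13, -5/13) (t = 1/13 on AB, s = 3/13 on CD)

Parametrize AB as A + t(B − A) = (2 + -6 t, 0 + -5 t) and CD as C + s(D − C) = (2 + -2 s, -2 + 7 s). Solve the linear system for (t, s). Determinant = 52 ≠ 0, so a unique intersection of the containing lines exists. Solution: t = 1/13, s = 3/13 — both in [0, 1], so the segments cross. Intersection point: (20/13, -5/13).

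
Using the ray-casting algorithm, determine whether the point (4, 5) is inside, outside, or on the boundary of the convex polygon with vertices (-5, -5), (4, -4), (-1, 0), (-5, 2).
The point (4, 5) lies strictly outside the polygon

Cast a horizontal ray to the right from the query point and count how many polygon edges it crosses (each edge strictly once or zero times, handled with the usual half-open convention). 
Parity of crossings → even ⇒ outside.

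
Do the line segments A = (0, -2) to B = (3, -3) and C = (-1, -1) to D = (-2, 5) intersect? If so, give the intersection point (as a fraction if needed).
No (intersection of containing lines falls outside at least one segment)

Parametrize and solve: t = -5/17, s = -2/17. At least one of these is outside [0, 1], so the segments do not intersect.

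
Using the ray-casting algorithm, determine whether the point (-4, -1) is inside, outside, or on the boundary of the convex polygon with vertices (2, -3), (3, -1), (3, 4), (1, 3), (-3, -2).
The point (-4, -1) lies strictly outside the polygon

Cast a horizontal ray to the right from the query point and count how many polygon edges it crosses (each edge strictly once or zero times, handled with the usual half-open convention). 
Parity of crossings → even ⇒ outside.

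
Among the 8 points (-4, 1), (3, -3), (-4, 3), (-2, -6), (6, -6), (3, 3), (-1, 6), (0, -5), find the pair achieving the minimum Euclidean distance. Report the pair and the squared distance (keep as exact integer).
Pair = ((-4, 1), (-4, 3)); squared distance = 4

Compute all C(8, 2) = 28 pairwise squared distances (x_i − x_j)² + (y_i − y_j)². The minimum is 4, attained by the pair ((-4, 1), (-4, 3)).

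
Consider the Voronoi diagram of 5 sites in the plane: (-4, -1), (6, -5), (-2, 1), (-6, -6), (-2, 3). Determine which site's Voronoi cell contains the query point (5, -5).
Nearest site = (6, -5)

The Voronoi cell of site s contains exactly those query points closer to s than to any other site. Compute squared distances from q = (5, -5) to each site:
  (6 − 5)² + (-5 − -5)² = 1
  (-2 − 5)² + (1 − -5)² = 85
  (-4 − 5)² + (-1 − -5)² = 97
  (-2 − 5)² + (3 − -5)² = 113
  (-6 − 5)² + (-6 − -5)² = 122
Minimum is attained by (6, -5), so q lies in its Voronoi cell.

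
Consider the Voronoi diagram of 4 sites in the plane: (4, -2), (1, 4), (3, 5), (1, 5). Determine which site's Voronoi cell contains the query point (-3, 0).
Nearest site = (1, 4)

The Voronoi cell of site s contains exactly those query points closer to s than to any other site. Compute squared distances from q = (-3, 0) to each site:
  (1 − -3)² + (4 − 0)² = 32
  (1 − -3)² + (5 − 0)² = 41
  (4 − -3)² + (-2 − 0)² = 53
  (3 − -3)² + (5 − 0)² = 61
Minimum is attained by (1, 4), so q lies in its Voronoi cell.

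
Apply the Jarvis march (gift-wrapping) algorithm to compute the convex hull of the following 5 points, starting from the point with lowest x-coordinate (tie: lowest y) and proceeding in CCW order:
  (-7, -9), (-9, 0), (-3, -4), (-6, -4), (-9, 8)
Hull (CCW) = [(-9, 0), (-7, -9), (-3, -4), (-9, 8)]

Jarvis march: at each step, from the current hull vertex p, select the next vertex q as the point such that every other point lies strictly to the left of (or on) the directed line p → q. (Equivalently: for every other point r, the cross product (q − p) × (r − p) ≥ 0.)
Starting point (lowest x, tie lowest y): (-9, 0). Wrap until returning to start. Resulting hull: (-9, 0), (-7, -9), (-3, -4), (-9, 8).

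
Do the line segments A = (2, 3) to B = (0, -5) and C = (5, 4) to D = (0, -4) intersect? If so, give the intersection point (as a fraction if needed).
Yes; intersection at (5/12, -10/3) (t = 19/24 on AB, s = 11/12 on CD)

Parametrize AB as A + t(B − A) = (2 + -2 t, 3 + -8 t) and CD as C + s(D − C) = (5 + -5 s, 4 + -8 s). Solve the linear system for (t, s). Determinant = 24 ≠ 0, so a unique intersection of the containing lines exists. Solution: t = 19/24, s = 11/12 — both in [0, 1], so the segments cross. Intersection point: (5/12, -10/3).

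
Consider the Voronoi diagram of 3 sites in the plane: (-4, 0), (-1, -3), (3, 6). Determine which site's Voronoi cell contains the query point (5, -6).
Nearest site = (-1, -3)

The Voronoi cell of site s contains exactly those query points closer to s than to any other site. Compute squared distances from q = (5, -6) to each site:
  (-1 − 5)² + (-3 − -6)² = 45
  (-4 − 5)² + (0 − -6)² = 117
  (3 − 5)² + (6 − -6)² = 148
Minimum is attained by (-1, -3), so q lies in its Voronoi cell.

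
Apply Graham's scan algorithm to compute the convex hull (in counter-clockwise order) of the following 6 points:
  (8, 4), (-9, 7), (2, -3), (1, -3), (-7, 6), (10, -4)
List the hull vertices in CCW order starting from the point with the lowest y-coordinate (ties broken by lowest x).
Hull (CCW) = [(10, -4), (8, 4), (-9, 7), (1, -3)]

Graham scan procedure:
  1. Find the pivot p₀ = point with lowest y (tie → lowest x): (10, -4).
  2. Sort the remaining points by polar angle around p₀.
  3. Walk through sorted points, maintaining a stack; pop the top while the last three entries make a non-left turn (cross product ≤ 0).
  4. Final stack is the convex hull in CCW order: (10, -4), (8, 4), (-9, 7), (1, -3).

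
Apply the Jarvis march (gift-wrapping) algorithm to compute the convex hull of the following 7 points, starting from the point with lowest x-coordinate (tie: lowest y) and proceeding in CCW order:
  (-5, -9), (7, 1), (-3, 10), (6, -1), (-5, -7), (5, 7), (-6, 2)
Hull (CCW) = [(-6, 2), (-5, -9), (6, -1), (7, 1), (5, 7), (-3, 10)]

Jarvis march: at each step, from the current hull vertex p, select the next vertex q as the point such that every other point lies strictly to the left of (or on) the directed line p → q. (Equivalently: for every other point r, the cross product (q − p) × (r − p) ≥ 0.)
Starting point (lowest x, tie lowest y): (-6, 2). Wrap until returning to start. Resulting hull: (-6, 2), (-5, -9), (6, -1), (7, 1), (5, 7), (-3, 10).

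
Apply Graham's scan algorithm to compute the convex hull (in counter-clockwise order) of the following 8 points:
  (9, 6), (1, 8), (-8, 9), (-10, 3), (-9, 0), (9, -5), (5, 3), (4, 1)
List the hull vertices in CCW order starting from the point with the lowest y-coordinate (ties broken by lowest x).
Hull (CCW) = [(9, -5), (9, 6), (1, 8), (-8, 9), (-10, 3), (-9, 0)]

Graham scan procedure:
  1. Find the pivot p₀ = point with lowest y (tie → lowest x): (9, -5).
  2. Sort the remaining points by polar angle around p₀.
  3. Walk through sorted points, maintaining a stack; pop the top while the last three entries make a non-left turn (cross product ≤ 0).
  4. Final stack is the convex hull in CCW order: (9, -5), (9, 6), (1, 8), (-8, 9), (-10, 3), (-9, 0).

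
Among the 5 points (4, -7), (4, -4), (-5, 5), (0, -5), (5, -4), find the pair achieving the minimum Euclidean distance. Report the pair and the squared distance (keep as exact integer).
Pair = ((4, -4), (5, -4)); squared distance = 1

Compute all C(5, 2) = 10 pairwise squared distances (x_i − x_j)² + (y_i − y_j)². The minimum is 1, attained by the pair ((4, -4), (5, -4)).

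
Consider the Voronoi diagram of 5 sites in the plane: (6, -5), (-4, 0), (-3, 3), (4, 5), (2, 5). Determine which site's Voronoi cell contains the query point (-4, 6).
Nearest site = (-3, 3)

The Voronoi cell of site s contains exactly those query points closer to s than to any other site. Compute squared distances from q = (-4, 6) to each site:
  (-3 − -4)² + (3 − 6)² = 10
  (-4 − -4)² + (0 − 6)² = 36
  (2 − -4)² + (5 − 6)² = 37
  (4 − -4)² + (5 − 6)² = 65
  (6 − -4)² + (-5 − 6)² = 221
Minimum is attained by (-3, 3), so q lies in its Voronoi cell.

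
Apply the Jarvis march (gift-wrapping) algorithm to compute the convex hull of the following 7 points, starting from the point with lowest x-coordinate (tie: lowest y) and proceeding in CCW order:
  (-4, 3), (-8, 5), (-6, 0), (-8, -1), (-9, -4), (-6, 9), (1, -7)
Hull (CCW) = [(-9, -4), (1, -7), (-6, 9), (-8, 5)]

Jarvis march: at each step, from the current hull vertex p, select the next vertex q as the point such that every other point lies strictly to the left of (or on) the directed line p → q. (Equivalently: for every other point r, the cross product (q − p) × (r − p) ≥ 0.)
Starting point (lowest x, tie lowest y): (-9, -4). Wrap until returning to start. Resulting hull: (-9, -4), (1, -7), (-6, 9), (-8, 5).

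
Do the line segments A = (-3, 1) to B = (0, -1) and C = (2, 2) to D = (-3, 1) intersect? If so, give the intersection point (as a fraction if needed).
Yes; intersection at (-3, 1) (t = 0 on AB, s = 1 on CD)

Parametrize AB as A + t(B − A) = (-3 + 3 t, 1 + -2 t) and CD as C + s(D − C) = (2 + -5 s, 2 + -1 s). Solve the linear system for (t, s). Determinant = 13 ≠ 0, so a unique intersection of the containing lines exists. Solution: t = 0, s = 1 — both in [0, 1], so the segments cross. Intersection point: (-3, 1).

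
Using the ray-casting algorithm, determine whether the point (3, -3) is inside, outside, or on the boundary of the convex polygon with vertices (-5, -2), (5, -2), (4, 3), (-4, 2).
The point (3, -3) lies strictly outside the polygon

Cast a horizontal ray to the right from the query point and count how many polygon edges it crosses (each edge strictly once or zero times, handled with the usual half-open convention). 
Parity of crossings → even ⇒ outside.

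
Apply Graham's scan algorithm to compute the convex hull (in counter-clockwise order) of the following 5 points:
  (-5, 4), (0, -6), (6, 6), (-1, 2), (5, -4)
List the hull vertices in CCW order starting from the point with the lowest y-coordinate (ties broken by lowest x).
Hull (CCW) = [(0, -6), (5, -4), (6, 6), (-5, 4)]

Graham scan procedure:
  1. Find the pivot p₀ = point with lowest y (tie → lowest x): (0, -6).
  2. Sort the remaining points by polar angle around p₀.
  3. Walk through sorted points, maintaining a stack; pop the top while the last three entries make a non-left turn (cross product ≤ 0).
  4. Final stack is the convex hull in CCW order: (0, -6), (5, -4), (6, 6), (-5, 4).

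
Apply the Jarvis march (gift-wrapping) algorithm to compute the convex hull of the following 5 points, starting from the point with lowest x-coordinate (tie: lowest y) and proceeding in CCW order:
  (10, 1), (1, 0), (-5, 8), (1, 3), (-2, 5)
Hull (CCW) = [(-5, 8), (1, 0), (10, 1)]

Jarvis march: at each step, from the current hull vertex p, select the next vertex q as the point such that every other point lies strictly to the left of (or on) the directed line p → q. (Equivalently: for every other point r, the cross product (q − p) × (r − p) ≥ 0.)
Starting point (lowest x, tie lowest y): (-5, 8). Wrap until returning to start. Resulting hull: (-5, 8), (1, 0), (10, 1).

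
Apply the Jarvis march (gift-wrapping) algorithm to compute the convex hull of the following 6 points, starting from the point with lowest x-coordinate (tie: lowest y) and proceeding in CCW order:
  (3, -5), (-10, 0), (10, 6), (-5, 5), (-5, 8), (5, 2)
Hull (CCW) = [(-10, 0), (3, -5), (10, 6), (-5, 8)]

Jarvis march: at each step, from the current hull vertex p, select the next vertex q as the point such that every other point lies strictly to the left of (or on) the directed line p → q. (Equivalently: for every other point r, the cross product (q − p) × (r − p) ≥ 0.)
Starting point (lowest x, tie lowest y): (-10, 0). Wrap until returning to start. Resulting hull: (-10, 0), (3, -5), (10, 6), (-5, 8).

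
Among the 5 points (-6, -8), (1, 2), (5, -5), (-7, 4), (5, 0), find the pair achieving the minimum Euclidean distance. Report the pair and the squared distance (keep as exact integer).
Pair = ((1, 2), (5, 0)); squared distance = 20

Compute all C(5, 2) = 10 pairwise squared distances (x_i − x_j)² + (y_i − y_j)². The minimum is 20, attained by the pair ((1, 2), (5, 0)).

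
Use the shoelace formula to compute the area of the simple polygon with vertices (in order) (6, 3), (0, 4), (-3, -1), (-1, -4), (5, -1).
Area = 89/2

Shoelace formula: Area = (1/2) |Σ_i (x_i · y_{i+1} − x_{i+1} · y_i)| (indices mod n). Compute each cross term:
  (6)(4) − (0)(3) = 24
  (0)(-1) − (-3)(4) = 12
  (-3)(-4) − (-1)(-1) = 11
  (-1)(-1) − (5)(-4) = 21
  (5)(3) − (6)(-1) = 21
Sum = 89, so (signed) Area = 89/2 = 89/2, |Area| = 89/2.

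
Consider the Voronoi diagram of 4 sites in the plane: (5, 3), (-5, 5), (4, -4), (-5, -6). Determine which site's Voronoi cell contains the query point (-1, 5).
Nearest site = (-5, 5)

The Voronoi cell of site s contains exactly those query points closer to s than to any other site. Compute squared distances from q = (-1, 5) to each site:
  (-5 − -1)² + (5 − 5)² = 16
  (5 − -1)² + (3 − 5)² = 40
  (4 − -1)² + (-4 − 5)² = 106
  (-5 − -1)² + (-6 − 5)² = 137
Minimum is attained by (-5, 5), so q lies in its Voronoi cell.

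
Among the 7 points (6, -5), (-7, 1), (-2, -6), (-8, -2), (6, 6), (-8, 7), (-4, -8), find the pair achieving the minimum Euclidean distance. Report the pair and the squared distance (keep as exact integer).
Pair = ((-2, -6), (-4, -8)); squared distance = 8

Compute all C(7, 2) = 21 pairwise squared distances (x_i − x_j)² + (y_i − y_j)². The minimum is 8, attained by the pair ((-2, -6), (-4, -8)).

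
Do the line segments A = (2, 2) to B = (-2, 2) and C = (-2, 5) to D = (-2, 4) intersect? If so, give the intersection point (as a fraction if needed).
No (intersection of containing lines falls outside at least one segment)

Parametrize and solve: t = 1, s = 3. At least one of these is outside [0, 1], so the segments do not intersect.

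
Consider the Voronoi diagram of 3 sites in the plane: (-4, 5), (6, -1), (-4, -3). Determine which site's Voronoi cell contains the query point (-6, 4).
Nearest site = (-4, 5)

The Voronoi cell of site s contains exactly those query points closer to s than to any other site. Compute squared distances from q = (-6, 4) to each site:
  (-4 − -6)² + (5 − 4)² = 5
  (-4 − -6)² + (-3 − 4)² = 53
  (6 − -6)² + (-1 − 4)² = 169
Minimum is attained by (-4, 5), so q lies in its Voronoi cell.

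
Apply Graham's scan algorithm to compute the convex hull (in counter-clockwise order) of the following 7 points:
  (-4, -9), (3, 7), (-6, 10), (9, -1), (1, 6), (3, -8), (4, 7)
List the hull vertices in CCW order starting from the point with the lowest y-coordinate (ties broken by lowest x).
Hull (CCW) = [(-4, -9), (3, -8), (9, -1), (4, 7), (-6, 10)]

Graham scan procedure:
  1. Find the pivot p₀ = point with lowest y (tie → lowest x): (-4, -9).
  2. Sort the remaining points by polar angle around p₀.
  3. Walk through sorted points, maintaining a stack; pop the top while the last three entries make a non-left turn (cross product ≤ 0).
  4. Final stack is the convex hull in CCW order: (-4, -9), (3, -8), (9, -1), (4, 7), (-6, 10).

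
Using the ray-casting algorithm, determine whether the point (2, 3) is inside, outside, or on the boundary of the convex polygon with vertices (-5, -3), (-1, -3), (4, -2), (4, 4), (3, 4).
The point (2, 3) lies strictly inside the polygon

Cast a horizontal ray to the right from the query point and count how many polygon edges it crosses (each edge strictly once or zero times, handled with the usual half-open convention). 
Parity of crossings → odd ⇒ inside.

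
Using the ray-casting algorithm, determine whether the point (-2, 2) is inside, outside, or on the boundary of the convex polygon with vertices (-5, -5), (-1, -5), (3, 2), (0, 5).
The point (-2, 2) lies strictly outside the polygon

Cast a horizontal ray to the right from the query point and count how many polygon edges it crosses (each edge strictly once or zero times, handled with the usual half-open convention). 
Parity of crossings → even ⇒ outside.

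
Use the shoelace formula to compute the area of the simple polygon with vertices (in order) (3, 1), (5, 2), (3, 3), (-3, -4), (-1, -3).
Area = 10

Shoelace formula: Area = (1/2) |Σ_i (x_i · y_{i+1} − x_{i+1} · y_i)| (indices mod n). Compute each cross term:
  (3)(2) − (5)(1) = 1
  (5)(3) − (3)(2) = 9
  (3)(-4) − (-3)(3) = -3
  (-3)(-3) − (-1)(-4) = 5
  (-1)(1) − (3)(-3) = 8
Sum = 20, so (signed) Area = 20/2 = 10, |Area| = 10.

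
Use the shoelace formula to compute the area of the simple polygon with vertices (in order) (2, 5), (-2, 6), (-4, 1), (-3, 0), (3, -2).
Area = 36

Shoelace formula: Area = (1/2) |Σ_i (x_i · y_{i+1} − x_{i+1} · y_i)| (indices mod n). Compute each cross term:
  (2)(6) − (-2)(5) = 22
  (-2)(1) − (-4)(6) = 22
  (-4)(0) − (-3)(1) = 3
  (-3)(-2) − (3)(0) = 6
  (3)(5) − (2)(-2) = 19
Sum = 72, so (signed) Area = 72/2 = 36, |Area| = 36.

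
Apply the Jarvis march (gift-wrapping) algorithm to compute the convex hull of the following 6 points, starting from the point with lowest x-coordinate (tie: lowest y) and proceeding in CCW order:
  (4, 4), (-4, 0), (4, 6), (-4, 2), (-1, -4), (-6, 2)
Hull (CCW) = [(-6, 2), (-1, -4), (4, 4), (4, 6)]

Jarvis march: at each step, from the current hull vertex p, select the next vertex q as the point such that every other point lies strictly to the left of (or on) the directed line p → q. (Equivalently: for every other point r, the cross product (q − p) × (r − p) ≥ 0.)
Starting point (lowest x, tie lowest y): (-6, 2). Wrap until returning to start. Resulting hull: (-6, 2), (-1, -4), (4, 4), (4, 6).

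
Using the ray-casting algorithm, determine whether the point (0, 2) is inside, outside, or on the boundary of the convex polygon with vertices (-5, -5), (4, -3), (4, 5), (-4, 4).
The point (0, 2) lies strictly inside the polygon

Cast a horizontal ray to the right from the query point and count how many polygon edges it crosses (each edge strictly once or zero times, handled with the usual half-open convention). 
Parity of crossings → odd ⇒ inside.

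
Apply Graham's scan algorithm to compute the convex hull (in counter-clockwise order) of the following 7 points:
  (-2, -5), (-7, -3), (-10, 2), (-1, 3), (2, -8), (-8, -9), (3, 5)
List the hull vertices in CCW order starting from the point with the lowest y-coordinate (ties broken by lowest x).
Hull (CCW) = [(-8, -9), (2, -8), (3, 5), (-10, 2)]

Graham scan procedure:
  1. Find the pivot p₀ = point with lowest y (tie → lowest x): (-8, -9).
  2. Sort the remaining points by polar angle around p₀.
  3. Walk through sorted points, maintaining a stack; pop the top while the last three entries make a non-left turn (cross product ≤ 0).
  4. Final stack is the convex hull in CCW order: (-8, -9), (2, -8), (3, 5), (-10, 2).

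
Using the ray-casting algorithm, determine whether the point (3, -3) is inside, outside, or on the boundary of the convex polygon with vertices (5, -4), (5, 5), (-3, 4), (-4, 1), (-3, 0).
The point (3, -3) lies on the polygon boundary

Boundary check: the query satisfies the collinearity and bounding-box conditions for some polygon edge, so it lies exactly on the boundary.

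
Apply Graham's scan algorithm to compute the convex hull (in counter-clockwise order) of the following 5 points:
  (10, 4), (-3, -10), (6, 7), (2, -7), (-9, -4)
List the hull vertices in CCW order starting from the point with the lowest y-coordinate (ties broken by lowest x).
Hull (CCW) = [(-3, -10), (2, -7), (10, 4), (6, 7), (-9, -4)]

Graham scan procedure:
  1. Find the pivot p₀ = point with lowest y (tie → lowest x): (-3, -10).
  2. Sort the remaining points by polar angle around p₀.
  3. Walk through sorted points, maintaining a stack; pop the top while the last three entries make a non-left turn (cross product ≤ 0).
  4. Final stack is the convex hull in CCW order: (-3, -10), (2, -7), (10, 4), (6, 7), (-9, -4).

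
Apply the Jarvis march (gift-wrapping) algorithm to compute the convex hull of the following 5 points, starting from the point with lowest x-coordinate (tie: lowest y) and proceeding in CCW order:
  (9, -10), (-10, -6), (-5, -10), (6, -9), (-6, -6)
Hull (CCW) = [(-10, -6), (-5, -10), (9, -10), (6, -9), (-6, -6)]

Jarvis march: at each step, from the current hull vertex p, select the next vertex q as the point such that every other point lies strictly to the left of (or on) the directed line p → q. (Equivalently: for every other point r, the cross product (q − p) × (r − p) ≥ 0.)
Starting point (lowest x, tie lowest y): (-10, -6). Wrap until returning to start. Resulting hull: (-10, -6), (-5, -10), (9, -10), (6, -9), (-6, -6).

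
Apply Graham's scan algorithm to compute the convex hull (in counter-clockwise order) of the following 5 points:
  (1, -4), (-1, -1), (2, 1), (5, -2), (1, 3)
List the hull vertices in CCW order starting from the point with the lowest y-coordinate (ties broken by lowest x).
Hull (CCW) = [(1, -4), (5, -2), (1, 3), (-1, -1)]

Graham scan procedure:
  1. Find the pivot p₀ = point with lowest y (tie → lowest x): (1, -4).
  2. Sort the remaining points by polar angle around p₀.
  3. Walk through sorted points, maintaining a stack; pop the top while the last three entries make a non-left turn (cross product ≤ 0).
  4. Final stack is the convex hull in CCW order: (1, -4), (5, -2), (1, 3), (-1, -1).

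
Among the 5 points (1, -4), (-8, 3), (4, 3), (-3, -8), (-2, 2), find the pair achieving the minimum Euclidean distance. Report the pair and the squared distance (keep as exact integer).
Pair = ((1, -4), (-3, -8)); squared distance = 32

Compute all C(5, 2) = 10 pairwise squared distances (x_i − x_j)² + (y_i − y_j)². The minimum is 32, attained by the pair ((1, -4), (-3, -8)).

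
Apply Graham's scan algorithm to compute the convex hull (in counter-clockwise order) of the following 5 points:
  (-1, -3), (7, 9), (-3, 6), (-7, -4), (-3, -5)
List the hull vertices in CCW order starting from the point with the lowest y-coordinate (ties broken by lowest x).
Hull (CCW) = [(-3, -5), (-1, -3), (7, 9), (-3, 6), (-7, -4)]

Graham scan procedure:
  1. Find the pivot p₀ = point with lowest y (tie → lowest x): (-3, -5).
  2. Sort the remaining points by polar angle around p₀.
  3. Walk through sorted points, maintaining a stack; pop the top while the last three entries make a non-left turn (cross product ≤ 0).
  4. Final stack is the convex hull in CCW order: (-3, -5), (-1, -3), (7, 9), (-3, 6), (-7, -4).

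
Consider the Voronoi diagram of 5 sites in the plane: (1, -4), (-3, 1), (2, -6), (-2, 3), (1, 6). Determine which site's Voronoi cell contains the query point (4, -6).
Nearest site = (2, -6)

The Voronoi cell of site s contains exactly those query points closer to s than to any other site. Compute squared distances from q = (4, -6) to each site:
  (2 − 4)² + (-6 − -6)² = 4
  (1 − 4)² + (-4 − -6)² = 13
  (-3 − 4)² + (1 − -6)² = 98
  (-2 − 4)² + (3 − -6)² = 117
  (1 − 4)² + (6 − -6)² = 153
Minimum is attained by (2, -6), so q lies in its Voronoi cell.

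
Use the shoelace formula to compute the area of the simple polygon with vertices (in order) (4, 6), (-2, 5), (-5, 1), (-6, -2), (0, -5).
Area = 121/2

Shoelace formula: Area = (1/2) |Σ_i (x_i · y_{i+1} − x_{i+1} · y_i)| (indices mod n). Compute each cross term:
  (4)(5) − (-2)(6) = 32
  (-2)(1) − (-5)(5) = 23
  (-5)(-2) − (-6)(1) = 16
  (-6)(-5) − (0)(-2) = 30
  (0)(6) − (4)(-5) = 20
Sum = 121, so (signed) Area = 121/2 = 121/2, |Area| = 121/2.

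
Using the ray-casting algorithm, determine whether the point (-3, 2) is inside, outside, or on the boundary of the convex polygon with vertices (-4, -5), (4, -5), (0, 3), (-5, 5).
The point (-3, 2) lies strictly inside the polygon

Cast a horizontal ray to the right from the query point and count how many polygon edges it crosses (each edge strictly once or zero times, handled with the usual half-open convention). 
Parity of crossings → odd ⇒ inside.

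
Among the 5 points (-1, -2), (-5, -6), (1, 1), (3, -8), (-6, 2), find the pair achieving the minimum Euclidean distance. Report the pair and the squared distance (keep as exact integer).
Pair = ((-1, -2), (1, 1)); squared distance = 13

Compute all C(5, 2) = 10 pairwise squared distances (x_i − x_j)² + (y_i − y_j)². The minimum is 13, attained by the pair ((-1, -2), (1, 1)).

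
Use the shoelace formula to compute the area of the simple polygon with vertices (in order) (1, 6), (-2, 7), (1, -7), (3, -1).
Area = 65/2

Shoelace formula: Area = (1/2) |Σ_i (x_i · y_{i+1} − x_{i+1} · y_i)| (indices mod n). Compute each cross term:
  (1)(7) − (-2)(6) = 19
  (-2)(-7) − (1)(7) = 7
  (1)(-1) − (3)(-7) = 20
  (3)(6) − (1)(-1) = 19
Sum = 65, so (signed) Area = 65/2 = 65/2, |Area| = 65/2.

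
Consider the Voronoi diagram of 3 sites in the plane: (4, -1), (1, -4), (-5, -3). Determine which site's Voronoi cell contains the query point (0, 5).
Nearest site = (4, -1)

The Voronoi cell of site s contains exactly those query points closer to s than to any other site. Compute squared distances from q = (0, 5) to each site:
  (4 − 0)² + (-1 − 5)² = 52
  (1 − 0)² + (-4 − 5)² = 82
  (-5 − 0)² + (-3 − 5)² = 89
Minimum is attained by (4, -1), so q lies in its Voronoi cell.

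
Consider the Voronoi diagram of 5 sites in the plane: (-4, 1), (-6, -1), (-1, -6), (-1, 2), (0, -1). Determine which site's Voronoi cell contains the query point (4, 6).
Nearest site = (-1, 2)

The Voronoi cell of site s contains exactly those query points closer to s than to any other site. Compute squared distances from q = (4, 6) to each site:
  (-1 − 4)² + (2 − 6)² = 41
  (0 − 4)² + (-1 − 6)² = 65
  (-4 − 4)² + (1 − 6)² = 89
  (-6 − 4)² + (-1 − 6)² = 149
  (-1 − 4)² + (-6 − 6)² = 169
Minimum is attained by (-1, 2), so q lies in its Voronoi cell.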